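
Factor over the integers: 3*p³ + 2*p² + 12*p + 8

Group as (3*p³ + 12*p) + (2*p² + 8) = 3*p*(p² + 4) + 2*(p² + 4).
Both groups share the factor (p² + 4).

(3*p + 2)*(p² + 4)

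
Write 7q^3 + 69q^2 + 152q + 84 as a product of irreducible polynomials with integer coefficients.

(7q + 6)(q + 2)(q + 7)

Trying the rational-root candidates, q = -2 is a root, so (q + 2) is a factor; dividing leaves 7q^2 + 55q + 42.
The remaining quadratic factors as (7q + 6)(q + 7).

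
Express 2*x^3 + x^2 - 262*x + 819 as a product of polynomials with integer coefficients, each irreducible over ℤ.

(2*x - 7)*(x + 13)*(x - 9)

Testing divisors of the constant over divisors of the leading coefficient, x = -13 is a root, giving the factor (x + 13) and quotient 2*x^2 - 25*x + 63.
The remaining quadratic factors as (x - 9)(2*x - 7).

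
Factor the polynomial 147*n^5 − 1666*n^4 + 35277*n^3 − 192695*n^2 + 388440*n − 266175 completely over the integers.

By the rational root theorem, n = 7/3 is a root, giving the factor (3*n − 7) and quotient 49*n^4 − 441*n^3 + 10730*n^2 − 39195*n + 38025.
Then n = 15/7 is a root, giving the factor (7*n − 15) and quotient 7*n^3 − 48*n^2 + 1430*n − 2535.
Continuing, n = 13/7 is a root, so (7*n − 13) divides it; the quotient is n^2 − 5*n + 195.
The quadratic n^2 − 5*n + 195 has discriminant −755 < 0 and is irreducible over ℤ.

(3*n − 7)*(7*n − 13)*(7*n − 15)*(n^2 − 5*n + 195)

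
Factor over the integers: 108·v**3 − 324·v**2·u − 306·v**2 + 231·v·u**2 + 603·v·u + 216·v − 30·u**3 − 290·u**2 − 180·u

Group: 6·v·(18·v**2 − 51·v·u − 24·v + 30·u**2 + 20·u) + (−u − 9)·(18·v**2 − 51·v·u − 24·v + 30·u**2 + 20·u); both groups contain (18·v**2 − 51·v·u − 24·v + 30·u**2 + 20·u), so (6·v − u − 9) is a factor with cofactor 18·v**2 − 51·v·u − 24·v + 30·u**2 + 20·u.
The cofactor groups again: 18·v**2 − 51·v·u − 24·v + 30·u**2 + 20·u = 3·v·(6·v − 5·u) + (−6·u − 4)·(6·v − 5·u); both groups contain (6·v − 5·u), giving (3·v − 6·u − 4)·(6·v − 5·u).

(6·v − 5·u)·(3·v − 6·u − 4)·(6·v − u − 9)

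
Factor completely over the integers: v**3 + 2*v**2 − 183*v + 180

Trying the rational-root candidates, v = 12 is a root, so (v − 12) divides it; the quotient is v**2 + 14*v − 15.
The remaining quadratic factors as (v + 15)(v − 1).

(v + 15)*(v − 1)*(v − 12)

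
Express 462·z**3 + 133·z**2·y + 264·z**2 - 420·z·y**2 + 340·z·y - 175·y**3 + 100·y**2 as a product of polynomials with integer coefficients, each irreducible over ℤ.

(7·z - 7·y + 4)·(11·z + 5·y)·(6·z + 5·y)

Group: 11·z·(42·z**2 - 7·z·y + 24·z - 35·y**2 + 20·y) + 5·y·(42·z**2 - 7·z·y + 24·z - 35·y**2 + 20·y); both groups contain (42·z**2 - 7·z·y + 24·z - 35·y**2 + 20·y), so (11·z + 5·y) is a factor with cofactor 42·z**2 - 7·z·y + 24·z - 35·y**2 + 20·y.
The cofactor groups again: 42·z**2 - 7·z·y + 24·z - 35·y**2 + 20·y = 6·z·(7·z - 7·y + 4) + 5·y·(7·z - 7·y + 4); both groups contain (7·z - 7·y + 4), giving (6·z + 5·y)·(7·z - 7·y + 4).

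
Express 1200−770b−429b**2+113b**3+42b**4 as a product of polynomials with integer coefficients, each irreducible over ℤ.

By the rational root theorem, b = 8/7 is a root, so (7b−8) is a factor; dividing leaves 6b**3+23b**2−35b−150.
Then b = 5/2 is a root, so (2b−5) is a factor; dividing leaves 3b**2+19b+30.
The remaining quadratic factors as (3b+10)(b+3).

(2b−5)(3b+10)(7b−8)(b+3)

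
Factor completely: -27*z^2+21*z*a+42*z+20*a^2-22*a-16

-(3*z-4*a-2)*(9*z+5*a-8)

Group: -3*z*(9*z+5*a-8) + (4*a+2)*(9*z+5*a-8); both groups contain (9*z+5*a-8).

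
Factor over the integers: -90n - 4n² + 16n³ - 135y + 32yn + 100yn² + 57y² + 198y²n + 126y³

(3y + 2n)(6y + 2n - 5)(7y + 4n + 9)

Group: 3y(42y² + 38yn + 19y + 8n² - 2n - 45) + 2n(42y² + 38yn + 19y + 8n² - 2n - 45); both groups contain (42y² + 38yn + 19y + 8n² - 2n - 45), so (3y + 2n) is a factor with cofactor 42y² + 38yn + 19y + 8n² - 2n - 45.
The cofactor groups again: 42y² + 38yn + 19y + 8n² - 2n - 45 = 6y(7y + 4n + 9) + (2n - 5)(7y + 4n + 9); both groups contain (7y + 4n + 9), giving (6y + 2n - 5)(7y + 4n + 9).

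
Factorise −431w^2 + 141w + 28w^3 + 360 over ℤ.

(4w + 3)(7w − 8)(w − 15)

By the rational root theorem, w = −3/4 is a root, giving the factor (4w + 3) and quotient 7w^2 − 113w + 120.
The remaining quadratic factors as (w − 15)(7w − 8).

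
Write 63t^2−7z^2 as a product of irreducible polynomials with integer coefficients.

7(3t+z)(3t−z)

Factor out 7, leaving 9t^2−z^2, which is a difference of two squares.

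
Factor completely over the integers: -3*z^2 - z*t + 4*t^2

Group: -z*(3*z + 4*t) + t*(3*z + 4*t); both groups contain (3*z + 4*t).

-(z - t)*(3*z + 4*t)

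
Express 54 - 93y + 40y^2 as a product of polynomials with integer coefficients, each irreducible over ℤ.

Need a pair with product 40·54 = 2160 and sum -93: that's -48 and -45.
Split the middle term: 40y^2 - 48y - 45y + 54 = 8y(5y - 6) - 9(5y - 6).

(5y - 6)(8y - 9)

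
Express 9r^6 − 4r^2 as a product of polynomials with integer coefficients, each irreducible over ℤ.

Pull out the common factor r^2, leaving 9r^4 − 4.
Recognize a difference of squares with the parts 3r^2 and 2.

r^2(3r^2 + 2)(3r^2 − 2)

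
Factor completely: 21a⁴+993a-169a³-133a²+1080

Testing divisors of the constant over divisors of the leading coefficient, a = 8 is a root, so (a-8) divides it; the quotient is 21a³-a²-141a-135.
Continuing, a = -9/7 is a root, so (7a+9) divides it; the quotient is 3a²-4a-15.
The remaining quadratic factors as (a-3)(3a+5).

(3a+5)(7a+9)(a-3)(a-8)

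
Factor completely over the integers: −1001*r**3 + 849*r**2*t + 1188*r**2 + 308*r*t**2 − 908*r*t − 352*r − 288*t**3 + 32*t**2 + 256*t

−(11*r − 8*t)*(13*r − 9*t − 8)*(7*r + 4*t − 4)

Group: 7*r*(−143*r**2 + 203*r*t + 88*r − 72*t**2 − 64*t) + (4*t − 4)*(−143*r**2 + 203*r*t + 88*r − 72*t**2 − 64*t); both groups contain (−143*r**2 + 203*r*t + 88*r − 72*t**2 − 64*t), so (7*r + 4*t − 4) is a factor with cofactor −143*r**2 + 203*r*t + 88*r − 72*t**2 − 64*t.
The cofactor groups again: −143*r**2 + 203*r*t + 88*r − 72*t**2 − 64*t = −11*r*(13*r − 9*t − 8) + 8*t*(13*r − 9*t − 8); both groups contain (13*r − 9*t − 8), giving −(11*r − 8*t)*(13*r − 9*t − 8).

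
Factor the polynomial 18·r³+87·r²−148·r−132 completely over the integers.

(3·r+2)·(6·r−11)·(r+6)

Among the possible rational roots, r = −6 is a root, so (r+6) is a factor; dividing leaves 18·r²−21·r−22.
The remaining quadratic factors as (6·r−11)(3·r+2).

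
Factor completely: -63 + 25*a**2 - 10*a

(5*a + 7)*(5*a - 9)

Need a pair with product 25·(-63) = -1575 and sum -10: that's 35 and -45.
Split the middle term: 25*a**2 + 35*a - 45*a - 63 = 5*a*(5*a + 7) - 9*(5*a + 7).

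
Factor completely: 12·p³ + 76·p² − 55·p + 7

(2·p − 1)·(6·p − 1)·(p + 7)

Testing divisors of the constant over divisors of the leading coefficient, p = −7 is a root, so (p + 7) divides it; the quotient is 12·p² − 8·p + 1.
The remaining quadratic factors as (2·p − 1)(6·p − 1).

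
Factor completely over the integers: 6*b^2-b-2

(2*b+1)*(3*b-2)

Need a pair with product 6·(-2) = -12 and sum -1: that's 3 and -4.
Split the middle term: 6*b^2+3*b - 4*b-2 = 3*b*(2*b+1) - 2*(2*b+1).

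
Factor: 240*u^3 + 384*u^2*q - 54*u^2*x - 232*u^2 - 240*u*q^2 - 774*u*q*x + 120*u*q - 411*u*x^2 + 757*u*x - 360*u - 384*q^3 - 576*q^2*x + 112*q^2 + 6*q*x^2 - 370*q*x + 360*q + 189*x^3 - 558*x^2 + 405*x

Group: 6*u*(40*u^2 + 24*u*q + 11*u*x - 72*u - 64*q^2 - 128*q*x + 72*q - 63*x^2 + 81*x) + (6*q - 3*x + 5)*(40*u^2 + 24*u*q + 11*u*x - 72*u - 64*q^2 - 128*q*x + 72*q - 63*x^2 + 81*x); both groups contain (40*u^2 + 24*u*q + 11*u*x - 72*u - 64*q^2 - 128*q*x + 72*q - 63*x^2 + 81*x), so (6*u + 6*q - 3*x + 5) is a factor with cofactor 40*u^2 + 24*u*q + 11*u*x - 72*u - 64*q^2 - 128*q*x + 72*q - 63*x^2 + 81*x.
The cofactor groups again: 40*u^2 + 24*u*q + 11*u*x - 72*u - 64*q^2 - 128*q*x + 72*q - 63*x^2 + 81*x = 5*u*(8*u - 8*q - 9*x) + (8*q + 7*x - 9)*(8*u - 8*q - 9*x); both groups contain (8*u - 8*q - 9*x), giving (5*u + 8*q + 7*x - 9)*(8*u - 8*q - 9*x).

(8*u - 8*q - 9*x)*(6*u + 6*q - 3*x + 5)*(5*u + 8*q + 7*x - 9)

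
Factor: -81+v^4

(v+3)(v-3)(v^2+9)

(v)⁴ − (3)⁴ = ((v)² − (3)²)((v)² + (3)²); the first factor splits again, the second (v^2+9) is irreducible.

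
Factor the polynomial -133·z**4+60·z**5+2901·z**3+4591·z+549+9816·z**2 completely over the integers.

(3·z+1)·(4·z+9)·(5·z+1)·(z**2-5·z+61)

Testing divisors of the constant over divisors of the leading coefficient, z = -1/3 is a root, so (3·z+1) is a factor; dividing leaves 20·z**4-51·z**3+984·z**2+2944·z+549.
Continuing, z = -1/5 is a root, so (5·z+1) divides it; the quotient is 4·z**3-11·z**2+199·z+549.
Then z = -9/4 is a root, so (4·z+9) divides it; the quotient is z**2-5·z+61.
The quadratic z**2-5·z+61 has discriminant -219 < 0 and is irreducible over ℤ.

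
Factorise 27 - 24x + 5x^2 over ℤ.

Need a pair with product 5·27 = 135 and sum -24: that's -9 and -15.
Split the middle term: 5x^2 - 9x - 15x + 27 = x(5x - 9) - 3(5x - 9).

(5x - 9)(x - 3)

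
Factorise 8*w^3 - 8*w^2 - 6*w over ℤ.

Pull out the common factor 2*w, then factor the remaining trinomial.

2*w*(2*w + 1)*(2*w - 3)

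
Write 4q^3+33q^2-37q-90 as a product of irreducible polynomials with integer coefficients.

Among the possible rational roots, q = -5/4 is a root, so (4q+5) is a factor; dividing leaves q^2+7q-18.
The remaining quadratic factors as (q+9)(q-2).

(4q+5)(q+9)(q-2)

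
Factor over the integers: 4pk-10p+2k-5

(2k-5)(2p+1)

Group as (4pk-10p) + (2k-5) = 2p(2k-5) + (2k-5).
Both groups share the factor (2k-5).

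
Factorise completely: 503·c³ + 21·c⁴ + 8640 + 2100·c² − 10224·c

Among the possible rational roots, c = 12/7 is a root, giving the factor (7·c − 12) and quotient 3·c³ + 77·c² + 432·c − 720.
Next, c = 4/3 is a root, so (3·c − 4) is a factor; dividing leaves c² + 27·c + 180.
The remaining quadratic factors as (c + 15)(c + 12).

(3·c − 4)·(7·c − 12)·(c + 12)·(c + 15)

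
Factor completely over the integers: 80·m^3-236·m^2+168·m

Pull out the common factor 4·m, then factor the remaining trinomial.

4·m·(4·m-7)·(5·m-6)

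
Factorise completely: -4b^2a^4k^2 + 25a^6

Pull out the common factor a^4, leaving -4b^2k^2 + 25a^2.
Recognize a difference of squares with the parts 5a and 2bk.

-a^4(2bk - 5a)(2bk + 5a)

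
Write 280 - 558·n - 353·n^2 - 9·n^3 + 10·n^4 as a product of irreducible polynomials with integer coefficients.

Among the possible rational roots, n = -5/2 is a root, giving the factor (2·n + 5) and quotient 5·n^3 - 17·n^2 - 134·n + 56.
Then n = -4 is a root, giving the factor (n + 4) and quotient 5·n^2 - 37·n + 14.
The remaining quadratic factors as (n - 7)(5·n - 2).

(2·n + 5)·(5·n - 2)·(n + 4)·(n - 7)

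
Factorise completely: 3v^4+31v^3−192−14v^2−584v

Among the possible rational roots, v = −6 is a root, so (v+6) divides it; the quotient is 3v^3+13v^2−92v−32.
Continuing, v = −8 is a root, giving the factor (v+8) and quotient 3v^2−11v−4.
The remaining quadratic factors as (v−4)(3v+1).

(3v+1)(v+6)(v+8)(v−4)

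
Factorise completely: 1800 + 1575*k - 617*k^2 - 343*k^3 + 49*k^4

(7*k + 15)*(7*k - 15)*(k + 1)*(k - 8)

Testing divisors of the constant over divisors of the leading coefficient, k = -15/7 is a root, giving the factor (7*k + 15) and quotient 7*k^3 - 64*k^2 + 49*k + 120.
Continuing, k = -1 is a root, so (k + 1) divides it; the quotient is 7*k^2 - 71*k + 120.
The remaining quadratic factors as (k - 8)(7*k - 15).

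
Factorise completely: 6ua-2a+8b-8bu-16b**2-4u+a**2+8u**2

Group: -4b(4b-2u-a) + (-4u-a+2)(4b-2u-a); both groups contain (4b-2u-a).

-(4b-2u-a)(4b+4u+a-2)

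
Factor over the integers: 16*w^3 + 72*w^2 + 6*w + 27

(2*w + 9)*(8*w^2 + 3)

Group as (16*w^3 + 6*w) + (72*w^2 + 27) = 2*w*(8*w^2 + 3) + 9*(8*w^2 + 3).
Both groups share the factor (8*w^2 + 3).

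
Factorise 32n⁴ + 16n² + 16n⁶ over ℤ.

Factor out 16n² first: what remains is n⁴ + 2n² + 1.
Recognize a perfect-square trinomial with the parts 1 and n².

16n²(n² + 1)²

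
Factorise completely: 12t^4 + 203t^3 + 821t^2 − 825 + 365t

Trying the rational-root candidates, t = −11 is a root, so (t + 11) is a factor; dividing leaves 12t^3 + 71t^2 + 40t − 75.
Then t = −5/3 is a root, so (3t + 5) divides it; the quotient is 4t^2 + 17t − 15.
The remaining quadratic factors as (4t − 3)(t + 5).

(3t + 5)(4t − 3)(t + 11)(t + 5)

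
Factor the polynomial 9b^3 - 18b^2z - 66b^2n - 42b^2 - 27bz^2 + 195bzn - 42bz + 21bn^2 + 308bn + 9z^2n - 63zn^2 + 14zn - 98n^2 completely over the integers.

Group: 3b(3b^2 + 3bz - 22bn - zn + 7n^2) + (-9z - 14)(3b^2 + 3bz - 22bn - zn + 7n^2); both groups contain (3b^2 + 3bz - 22bn - zn + 7n^2), so (3b - 9z - 14) is a factor with cofactor 3b^2 + 3bz - 22bn - zn + 7n^2.
The cofactor groups again: 3b^2 + 3bz - 22bn - zn + 7n^2 = b(3b - n) + (z - 7n)(3b - n); both groups contain (3b - n), giving (b + z - 7n)(3b - n).

(3b - 9z - 14)(3b - n)(b + z - 7n)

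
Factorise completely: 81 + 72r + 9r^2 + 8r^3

(8r + 9)(r^2 + 9)

Group as (8r^3 + 72r) + (9r^2 + 81) = 8r(r^2 + 9) + 9(r^2 + 9).
Both groups share the factor (r^2 + 9).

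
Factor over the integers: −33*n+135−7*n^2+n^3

(n+5)*(n−3)*(n−9)

By the rational root theorem, n = 9 is a root, so (n−9) divides it; the quotient is n^2+2*n−15.
The remaining quadratic factors as (n−3)(n+5).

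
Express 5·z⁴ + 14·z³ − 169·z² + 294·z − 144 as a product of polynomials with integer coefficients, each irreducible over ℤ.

(5·z − 6)·(z + 8)·(z − 1)·(z − 3)

Testing divisors of the constant over divisors of the leading coefficient, z = 1 is a root, giving the factor (z − 1) and quotient 5·z³ + 19·z² − 150·z + 144.
Then z = −8 is a root, so (z + 8) divides it; the quotient is 5·z² − 21·z + 18.
The remaining quadratic factors as (z − 3)(5·z − 6).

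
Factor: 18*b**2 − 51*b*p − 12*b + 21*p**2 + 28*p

(3*b − 7*p)*(6*b − 3*p − 4)

Group: 3*b*(6*b − 3*p − 4) − 7*p*(6*b − 3*p − 4); both groups contain (6*b − 3*p − 4).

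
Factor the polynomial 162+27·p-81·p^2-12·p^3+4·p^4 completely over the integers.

By the rational root theorem, p = -3/2 is a root, so (2·p+3) is a factor; dividing leaves 2·p^3-9·p^2-27·p+54.
Then p = 3/2 is a root, so (2·p-3) divides it; the quotient is p^2-3·p-18.
The remaining quadratic factors as (p-6)(p+3).

(2·p+3)·(2·p-3)·(p+3)·(p-6)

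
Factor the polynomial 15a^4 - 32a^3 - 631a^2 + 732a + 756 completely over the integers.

(3a + 2)(5a - 9)(a + 6)(a - 7)

Among the possible rational roots, a = 9/5 is a root, so (5a - 9) is a factor; dividing leaves 3a^3 - a^2 - 128a - 84.
Next, a = -6 is a root, so (a + 6) is a factor; dividing leaves 3a^2 - 19a - 14.
The remaining quadratic factors as (3a + 2)(a - 7).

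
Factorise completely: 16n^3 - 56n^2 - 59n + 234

(4n - 13)(4n - 9)(n + 2)

Among the possible rational roots, n = 9/4 is a root, so (4n - 9) divides it; the quotient is 4n^2 - 5n - 26.
The remaining quadratic factors as (n + 2)(4n - 13).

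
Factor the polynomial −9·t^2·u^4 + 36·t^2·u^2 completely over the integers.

Pull out the common factor 9·t^2·u^2, leaving −u^2 + 4.
Recognize a difference of squares with the parts 2 and u.

−9·t^2·u^2·(u + 2)·(u − 2)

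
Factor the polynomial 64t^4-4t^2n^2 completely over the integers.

4t^2(4t-n)(4t+n)

Pull out the common factor 4t^2; 16t^2-n^2 is a difference of squares.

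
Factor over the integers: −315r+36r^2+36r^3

Pull out the common factor 9r, then factor the remaining trinomial.

9r(2r+7)(2r−5)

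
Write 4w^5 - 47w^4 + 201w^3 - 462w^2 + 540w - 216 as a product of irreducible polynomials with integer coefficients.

Trying the rational-root candidates, w = 3/4 is a root, giving the factor (4w - 3) and quotient w^4 - 11w^3 + 42w^2 - 84w + 72.
Continuing, w = 2 is a root, giving the factor (w - 2) and quotient w^3 - 9w^2 + 24w - 36.
Next, w = 6 is a root, giving the factor (w - 6) and quotient w^2 - 3w + 6.
The quadratic w^2 - 3w + 6 has discriminant -15 < 0 and is irreducible over ℤ.

(4w - 3)(w - 2)(w - 6)(w^2 - 3w + 6)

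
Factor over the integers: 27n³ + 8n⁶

Factor out n³ first: what remains is 8n³ + 27.
Recognize a sum of cubes with the parts 2n and 3.

n³(2n + 3)(4n² - 6n + 9)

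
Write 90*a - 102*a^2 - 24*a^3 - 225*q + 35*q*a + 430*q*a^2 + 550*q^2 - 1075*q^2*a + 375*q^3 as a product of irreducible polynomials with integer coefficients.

Group: 5*q*(75*q^2 - 185*q*a + 110*q + 12*a^2 + 51*a - 45) - 2*a*(75*q^2 - 185*q*a + 110*q + 12*a^2 + 51*a - 45); both groups contain (75*q^2 - 185*q*a + 110*q + 12*a^2 + 51*a - 45), so (5*q - 2*a) is a factor with cofactor 75*q^2 - 185*q*a + 110*q + 12*a^2 + 51*a - 45.
The cofactor groups again: 75*q^2 - 185*q*a + 110*q + 12*a^2 + 51*a - 45 = 5*q*(15*q - a - 5) + (-12*a + 9)*(15*q - a - 5); both groups contain (15*q - a - 5), giving (5*q - 12*a + 9)*(15*q - a - 5).

(5*q - 12*a + 9)*(5*q - 2*a)*(15*q - a - 5)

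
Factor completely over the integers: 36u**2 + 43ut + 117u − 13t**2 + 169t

(4u − t + 13)(9u + 13t)

Group: 4u(9u + 13t) + (−t + 13)(9u + 13t); both groups contain (9u + 13t).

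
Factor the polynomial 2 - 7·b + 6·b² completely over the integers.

(2·b - 1)·(3·b - 2)

Need a pair with product 6·2 = 12 and sum -7: that's -3 and -4.
Split the middle term: 6·b² - 3·b - 4·b + 2 = 3·b·(2·b - 1) - 2·(2·b - 1).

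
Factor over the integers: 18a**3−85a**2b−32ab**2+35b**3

Group: a(18a**2+5ab−7b**2) − 5b(18a**2+5ab−7b**2); both groups contain (18a**2+5ab−7b**2), so (a−5b) is a factor with cofactor 18a**2+5ab−7b**2.
The cofactor groups again: 18a**2+5ab−7b**2 = 2a(9a+7b) − b(9a+7b); both groups contain (9a+7b), giving (2a−b)(9a+7b).

(2a−b)(9a+7b)(a−5b)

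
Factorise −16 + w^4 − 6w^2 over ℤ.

Substitute u = w^2 to get a quadratic in u, then factor.
w^2 − 8 is irreducible over ℤ (8 is not a perfect square).
w^2 + 2 is irreducible over ℤ (always positive, so no real roots).

(w^2 + 2)(w^2 − 8)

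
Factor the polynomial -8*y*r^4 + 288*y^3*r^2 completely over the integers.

Pull out the common factor 8*y*r^2; 36*y^2 - r^2 is a difference of squares.

8*r^2*y*(6*y - r)*(6*y + r)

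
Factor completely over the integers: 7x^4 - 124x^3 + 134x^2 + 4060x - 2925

Testing divisors of the constant over divisors of the leading coefficient, x = 5/7 is a root, so (7x - 5) divides it; the quotient is x^3 - 17x^2 + 7x + 585.
Continuing, x = 13 is a root, giving the factor (x - 13) and quotient x^2 - 4x - 45.
The remaining quadratic factors as (x - 9)(x + 5).

(7x - 5)(x + 5)(x - 13)(x - 9)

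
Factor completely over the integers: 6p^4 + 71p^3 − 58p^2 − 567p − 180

Testing divisors of the constant over divisors of the leading coefficient, p = −5/2 is a root, so (2p + 5) is a factor; dividing leaves 3p^3 + 28p^2 − 99p − 36.
Next, p = 3 is a root, so (p − 3) is a factor; dividing leaves 3p^2 + 37p + 12.
The remaining quadratic factors as (p + 12)(3p + 1).

(2p + 5)(3p + 1)(p + 12)(p − 3)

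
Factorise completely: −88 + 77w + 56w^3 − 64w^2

(7w − 8)(8w^2 + 11)

Group as (56w^3 + 77w) + (−64w^2 − 88) = 7w(8w^2 + 11) − 8(8w^2 + 11).
Both groups share the factor (8w^2 + 11).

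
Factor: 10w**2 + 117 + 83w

(2w + 13)(5w + 9)

Need a pair with product 10·117 = 1170 and sum 83: that's 65 and 18.
Split the middle term: 10w**2 + 65w + 18w + 117 = 5w(2w + 13) + 9(2w + 13).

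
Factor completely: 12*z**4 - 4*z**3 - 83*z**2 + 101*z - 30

By the rational root theorem, z = 2 is a root, giving the factor (z - 2) and quotient 12*z**3 + 20*z**2 - 43*z + 15.
Continuing, z = -3 is a root, so (z + 3) divides it; the quotient is 12*z**2 - 16*z + 5.
The remaining quadratic factors as (2*z - 1)(6*z - 5).

(2*z - 1)*(6*z - 5)*(z + 3)*(z - 2)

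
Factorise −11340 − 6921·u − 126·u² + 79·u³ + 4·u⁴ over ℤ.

(4·u + 7)·(u + 12)·(u + 15)·(u − 9)

Trying the rational-root candidates, u = −7/4 is a root, so (4·u + 7) divides it; the quotient is u³ + 18·u² − 63·u − 1620.
Next, u = −15 is a root, so (u + 15) is a factor; dividing leaves u² + 3·u − 108.
The remaining quadratic factors as (u − 9)(u + 12).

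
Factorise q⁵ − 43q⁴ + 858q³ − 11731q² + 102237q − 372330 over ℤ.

(q − 14)(q − 15)(q − 9)(q² − 5q + 197)

By the rational root theorem, q = 9 is a root, so (q − 9) is a factor; dividing leaves q⁴ − 34q³ + 552q² − 6763q + 41370.
Next, q = 14 is a root, so (q − 14) divides it; the quotient is q³ − 20q² + 272q − 2955.
Next, q = 15 is a root, giving the factor (q − 15) and quotient q² − 5q + 197.
The quadratic q² − 5q + 197 has discriminant −763 < 0 and is irreducible over ℤ.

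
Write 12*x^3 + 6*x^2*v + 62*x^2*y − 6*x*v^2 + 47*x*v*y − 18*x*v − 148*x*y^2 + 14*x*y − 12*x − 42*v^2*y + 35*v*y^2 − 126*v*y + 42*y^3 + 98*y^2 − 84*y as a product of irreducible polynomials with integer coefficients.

Group: x*(12*x^2 + 6*x*v − 22*x*y − 6*v^2 + 5*v*y − 18*v + 6*y^2 + 14*y − 12) + 7*y*(12*x^2 + 6*x*v − 22*x*y − 6*v^2 + 5*v*y − 18*v + 6*y^2 + 14*y − 12); both groups contain (12*x^2 + 6*x*v − 22*x*y − 6*v^2 + 5*v*y − 18*v + 6*y^2 + 14*y − 12), so (x + 7*y) is a factor with cofactor 12*x^2 + 6*x*v − 22*x*y − 6*v^2 + 5*v*y − 18*v + 6*y^2 + 14*y − 12.
The cofactor groups again: 12*x^2 + 6*x*v − 22*x*y − 6*v^2 + 5*v*y − 18*v + 6*y^2 + 14*y − 12 = 6*x*(2*x + 2*v − 3*y + 2) + (−3*v − 2*y − 6)*(2*x + 2*v − 3*y + 2); both groups contain (2*x + 2*v − 3*y + 2), giving (6*x − 3*v − 2*y − 6)*(2*x + 2*v − 3*y + 2).

(6*x − 3*v − 2*y − 6)*(2*x + 2*v − 3*y + 2)*(x + 7*y)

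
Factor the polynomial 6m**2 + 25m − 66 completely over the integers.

(6m − 11)(m + 6)

Need a pair with product 6·(−66) = −396 and sum 25: that's −11 and 36.
Split the middle term: 6m**2 − 11m + 36m − 66 = m(6m − 11) + 6(6m − 11).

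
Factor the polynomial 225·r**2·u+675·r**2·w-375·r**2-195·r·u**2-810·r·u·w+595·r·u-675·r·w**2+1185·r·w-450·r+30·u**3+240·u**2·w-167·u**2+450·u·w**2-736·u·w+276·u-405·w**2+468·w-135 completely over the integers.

Group: 3·u·(75·r**2-65·r·u-75·r·w+90·r+10·u**2+50·u·w-39·u-45·w+27) + (9·w-5)·(75·r**2-65·r·u-75·r·w+90·r+10·u**2+50·u·w-39·u-45·w+27); both groups contain (75·r**2-65·r·u-75·r·w+90·r+10·u**2+50·u·w-39·u-45·w+27), so (3·u+9·w-5) is a factor with cofactor 75·r**2-65·r·u-75·r·w+90·r+10·u**2+50·u·w-39·u-45·w+27.
The cofactor groups again: 75·r**2-65·r·u-75·r·w+90·r+10·u**2+50·u·w-39·u-45·w+27 = 15·r·(5·r-u-5·w+3) + (-10·u+9)·(5·r-u-5·w+3); both groups contain (5·r-u-5·w+3), giving (15·r-10·u+9)·(5·r-u-5·w+3).

(15·r-10·u+9)·(3·u+9·w-5)·(5·r-u-5·w+3)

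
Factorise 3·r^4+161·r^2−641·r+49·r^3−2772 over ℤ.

(3·r−11)·(r+4)·(r+7)·(r+9)

Testing divisors of the constant over divisors of the leading coefficient, r = 11/3 is a root, so (3·r−11) divides it; the quotient is r^3+20·r^2+127·r+252.
Continuing, r = −4 is a root, so (r+4) divides it; the quotient is r^2+16·r+63.
The remaining quadratic factors as (r+9)(r+7).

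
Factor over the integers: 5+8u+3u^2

(3u+5)(u+1)

Need a pair with product 3·5 = 15 and sum 8: that's 3 and 5.
Split the middle term: 3u^2+3u + 5u+5 = 3u(u+1) + 5(u+1).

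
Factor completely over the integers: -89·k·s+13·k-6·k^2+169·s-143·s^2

Group: -k·(6·k+11·s-13) - 13·s·(6·k+11·s-13); both groups contain (6·k+11·s-13).

-(6·k+11·s-13)·(k+13·s)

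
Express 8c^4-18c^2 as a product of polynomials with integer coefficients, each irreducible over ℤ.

2c^2(2c+3)(2c-3)

Pull out the common factor 2c^2; 4c^2-9 is a difference of squares.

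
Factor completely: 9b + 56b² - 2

Need a pair with product 56·(-2) = -112 and sum 9: that's 16 and -7.
Split the middle term: 56b² + 16b - 7b - 2 = 8b(7b + 2) - (7b + 2).

(7b + 2)(8b - 1)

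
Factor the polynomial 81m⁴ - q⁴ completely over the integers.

(3m + q)(3m - q)(9m² + q²)

(3m)⁴ − (q)⁴ = ((3m)² − (q)²)((3m)² + (q)²); the first factor splits again, the second (9m² + q²) is irreducible.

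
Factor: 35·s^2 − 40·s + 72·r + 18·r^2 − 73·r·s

(2·r − 7·s + 8)·(9·r − 5·s)

Group: 9·r·(2·r − 7·s + 8) − 5·s·(2·r − 7·s + 8); both groups contain (2·r − 7·s + 8).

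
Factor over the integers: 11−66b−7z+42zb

(6b−1)(7z−11)

Group as (42zb−7z) + (−66b+11) = 7z(6b−1) − 11(6b−1).
Both groups share the factor (6b−1).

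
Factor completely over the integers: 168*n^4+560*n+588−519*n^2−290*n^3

By the rational root theorem, n = 2 is a root, giving the factor (n−2) and quotient 168*n^3+46*n^2−427*n−294.
Then n = −6/7 is a root, so (7*n+6) divides it; the quotient is 24*n^2−14*n−49.
The remaining quadratic factors as (6*n+7)(4*n−7).

(4*n−7)*(6*n+7)*(7*n+6)*(n−2)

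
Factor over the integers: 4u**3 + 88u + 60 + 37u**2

(4u + 5)(u + 2)(u + 6)

By the rational root theorem, u = -2 is a root, so (u + 2) is a factor; dividing leaves 4u**2 + 29u + 30.
The remaining quadratic factors as (4u + 5)(u + 6).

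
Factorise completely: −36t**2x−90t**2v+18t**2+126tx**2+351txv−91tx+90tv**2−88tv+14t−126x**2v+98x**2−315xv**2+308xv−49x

Group: 2t(−18tx−45tv+9t+18xv−14x+45v**2−44v+7) − 7x(−18tx−45tv+9t+18xv−14x+45v**2−44v+7); both groups contain (−18tx−45tv+9t+18xv−14x+45v**2−44v+7), so (2t−7x) is a factor with cofactor −18tx−45tv+9t+18xv−14x+45v**2−44v+7.
The cofactor groups again: −18tx−45tv+9t+18xv−14x+45v**2−44v+7 = −2x(9t−9v+7) + (−5v+1)(9t−9v+7); both groups contain (9t−9v+7), giving −(2x+5v−1)(9t−9v+7).

−(2t−7x)(2x+5v−1)(9t−9v+7)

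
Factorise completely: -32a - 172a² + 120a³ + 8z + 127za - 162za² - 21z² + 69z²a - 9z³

Group: 3z(-3z² + 17za - 8z - 20a² + 32a) + (-6a - 1)(-3z² + 17za - 8z - 20a² + 32a); both groups contain (-3z² + 17za - 8z - 20a² + 32a), so (3z - 6a - 1) is a factor with cofactor -3z² + 17za - 8z - 20a² + 32a.
The cofactor groups again: -3z² + 17za - 8z - 20a² + 32a = -3z(z - 4a) + (5a - 8)(z - 4a); both groups contain (z - 4a), giving -(3z - 5a + 8)(z - 4a).

-(z - 4a)(3z - 5a + 8)(3z - 6a - 1)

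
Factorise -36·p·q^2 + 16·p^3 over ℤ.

Every term has a factor of 4·p. Then 4·p^2 - 9·q^2 = (2·p)² − (3·q)².

4·p·(2·p + 3·q)·(2·p - 3·q)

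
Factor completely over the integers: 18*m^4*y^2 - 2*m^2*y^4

2*m^2*y^2*(3*m + y)*(3*m - y)

Every term has a factor of 2*m^2*y^2. Then 9*m^2 - y^2 = (3*m)² − (y)².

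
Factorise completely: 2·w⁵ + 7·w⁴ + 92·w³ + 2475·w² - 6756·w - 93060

Testing divisors of the constant over divisors of the leading coefficient, w = -11/2 is a root, giving the factor (2·w + 11) and quotient w⁴ - 2·w³ + 57·w² + 924·w - 8460.
Then w = 6 is a root, giving the factor (w - 6) and quotient w³ + 4·w² + 81·w + 1410.
Then w = -10 is a root, giving the factor (w + 10) and quotient w² - 6·w + 141.
The quadratic w² - 6·w + 141 has discriminant -528 < 0 and is irreducible over ℤ.

(2·w + 11)·(w + 10)·(w - 6)·(w² - 6·w + 141)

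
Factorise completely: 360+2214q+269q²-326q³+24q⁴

(4q-15)(6q+1)(q+2)(q-12)

Trying the rational-root candidates, q = -1/6 is a root, so (6q+1) is a factor; dividing leaves 4q³-55q²+54q+360.
Continuing, q = -2 is a root, so (q+2) divides it; the quotient is 4q²-63q+180.
The remaining quadratic factors as (4q-15)(q-12).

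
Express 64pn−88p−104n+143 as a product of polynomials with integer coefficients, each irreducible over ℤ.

(8n−11)(8p−13)

Group as (64pn−88p) + (−104n+143) = 8p(8n−11) − 13(8n−11).
Both groups share the factor (8n−11).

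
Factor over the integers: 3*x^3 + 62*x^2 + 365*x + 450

Testing divisors of the constant over divisors of the leading coefficient, x = -10 is a root, giving the factor (x + 10) and quotient 3*x^2 + 32*x + 45.
The remaining quadratic factors as (3*x + 5)(x + 9).

(3*x + 5)*(x + 10)*(x + 9)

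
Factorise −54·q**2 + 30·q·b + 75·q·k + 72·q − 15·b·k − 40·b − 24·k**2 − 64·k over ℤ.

−(6·q − 3·k − 8)·(9·q − 5·b − 8·k)

Group: −9·q·(6·q − 3·k − 8) + (5·b + 8·k)·(6·q − 3·k − 8); both groups contain (6·q − 3·k − 8).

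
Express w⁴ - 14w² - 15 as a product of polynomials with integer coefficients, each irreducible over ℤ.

Substitute u = w² to get a quadratic in u, then factor.
w² + 1 is irreducible over ℤ (sum of squares).
w² - 15 is irreducible over ℤ (15 is not a perfect square).

(w² + 1)(w² - 15)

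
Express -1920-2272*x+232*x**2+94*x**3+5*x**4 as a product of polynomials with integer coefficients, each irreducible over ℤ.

Trying the rational-root candidates, x = -12 is a root, so (x+12) divides it; the quotient is 5*x**3+34*x**2-176*x-160.
Then x = 4 is a root, so (x-4) is a factor; dividing leaves 5*x**2+54*x+40.
The remaining quadratic factors as (x+10)(5*x+4).

(5*x+4)*(x+10)*(x+12)*(x-4)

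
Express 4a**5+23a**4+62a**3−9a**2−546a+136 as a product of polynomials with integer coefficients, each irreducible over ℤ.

Among the possible rational roots, a = 1/4 is a root, so (4a−1) is a factor; dividing leaves a**4+6a**3+17a**2+2a−136.
Continuing, a = 2 is a root, so (a−2) is a factor; dividing leaves a**3+8a**2+33a+68.
Then a = −4 is a root, so (a+4) is a factor; dividing leaves a**2+4a+17.
The quadratic a**2+4a+17 has discriminant −52 < 0 and is irreducible over ℤ.

(4a−1)(a+4)(a−2)(a**2+4a+17)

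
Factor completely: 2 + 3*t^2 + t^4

Substitute u = t^2 to get a quadratic in u, then factor.
t^2 + 2 is irreducible over ℤ (always positive, so no real roots).
t^2 + 1 is irreducible over ℤ (sum of squares).

(t^2 + 1)*(t^2 + 2)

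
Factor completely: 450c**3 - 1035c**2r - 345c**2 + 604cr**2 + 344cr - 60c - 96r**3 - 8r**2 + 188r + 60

Group: 2c(225c**2 - 180cr - 60c + 32r**2 - 8r - 60) + (-3r - 1)(225c**2 - 180cr - 60c + 32r**2 - 8r - 60); both groups contain (225c**2 - 180cr - 60c + 32r**2 - 8r - 60), so (2c - 3r - 1) is a factor with cofactor 225c**2 - 180cr - 60c + 32r**2 - 8r - 60.
The cofactor groups again: 225c**2 - 180cr - 60c + 32r**2 - 8r - 60 = 15c(15c - 8r - 10) + (-4r + 6)(15c - 8r - 10); both groups contain (15c - 8r - 10), giving (15c - 4r + 6)(15c - 8r - 10).

(15c - 4r + 6)(15c - 8r - 10)(2c - 3r - 1)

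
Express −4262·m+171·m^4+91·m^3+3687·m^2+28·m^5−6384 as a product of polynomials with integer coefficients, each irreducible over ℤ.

Trying the rational-root candidates, m = −8 is a root, so (m+8) is a factor; dividing leaves 28·m^4−53·m^3+515·m^2−433·m−798.
Continuing, m = 7/4 is a root, giving the factor (4·m−7) and quotient 7·m^3−m^2+127·m+114.
Then m = −6/7 is a root, giving the factor (7·m+6) and quotient m^2−m+19.
The quadratic m^2−m+19 has discriminant −75 < 0 and is irreducible over ℤ.

(4·m−7)·(7·m+6)·(m+8)·(m^2−m+19)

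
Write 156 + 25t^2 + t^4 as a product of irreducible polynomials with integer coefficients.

(t^2 + 12)(t^2 + 13)

Substitute u = t^2 to get a quadratic in u, then factor.
t^2 + 12 is irreducible over ℤ (always positive, so no real roots).
t^2 + 13 is irreducible over ℤ (always positive, so no real roots).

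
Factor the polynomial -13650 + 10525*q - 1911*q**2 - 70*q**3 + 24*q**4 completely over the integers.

(4*q - 15)*(6*q - 13)*(q + 10)*(q - 7)

Testing divisors of the constant over divisors of the leading coefficient, q = 7 is a root, giving the factor (q - 7) and quotient 24*q**3 + 98*q**2 - 1225*q + 1950.
Continuing, q = 13/6 is a root, giving the factor (6*q - 13) and quotient 4*q**2 + 25*q - 150.
The remaining quadratic factors as (q + 10)(4*q - 15).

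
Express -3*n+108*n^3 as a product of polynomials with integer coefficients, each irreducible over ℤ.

Factor out 3*n, leaving 36*n^2-1, which is a difference of two squares.

3*n*(6*n+1)*(6*n-1)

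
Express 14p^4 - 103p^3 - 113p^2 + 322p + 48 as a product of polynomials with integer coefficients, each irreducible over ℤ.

(2p - 3)(7p + 1)(p + 2)(p - 8)

Among the possible rational roots, p = -2 is a root, so (p + 2) divides it; the quotient is 14p^3 - 131p^2 + 149p + 24.
Continuing, p = 8 is a root, so (p - 8) divides it; the quotient is 14p^2 - 19p - 3.
The remaining quadratic factors as (7p + 1)(2p - 3).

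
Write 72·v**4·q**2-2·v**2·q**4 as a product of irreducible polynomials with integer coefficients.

Every term has a factor of 2·v**2·q**2. Then 36·v**2-q**2 = (6·v)² − (q)².

2·q**2·v**2·(6·v-q)·(6·v+q)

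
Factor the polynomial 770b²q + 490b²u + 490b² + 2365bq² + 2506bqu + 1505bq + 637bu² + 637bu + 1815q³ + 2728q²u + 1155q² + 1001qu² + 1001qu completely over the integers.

Group: 7b(110bq + 70bu + 70b + 165q² + 248qu + 105q + 91u² + 91u) + 11q(110bq + 70bu + 70b + 165q² + 248qu + 105q + 91u² + 91u); both groups contain (110bq + 70bu + 70b + 165q² + 248qu + 105q + 91u² + 91u), so (7b + 11q) is a factor with cofactor 110bq + 70bu + 70b + 165q² + 248qu + 105q + 91u² + 91u.
The cofactor groups again: 110bq + 70bu + 70b + 165q² + 248qu + 105q + 91u² + 91u = 10b(11q + 7u + 7) + (15q + 13u)(11q + 7u + 7); both groups contain (11q + 7u + 7), giving (10b + 15q + 13u)(11q + 7u + 7).

(10b + 15q + 13u)(11q + 7u + 7)(7b + 11q)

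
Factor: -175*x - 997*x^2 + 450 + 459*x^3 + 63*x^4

Trying the rational-root candidates, x = -9 is a root, so (x + 9) divides it; the quotient is 63*x^3 - 108*x^2 - 25*x + 50.
Next, x = -2/3 is a root, so (3*x + 2) divides it; the quotient is 21*x^2 - 50*x + 25.
The remaining quadratic factors as (3*x - 5)(7*x - 5).

(3*x + 2)*(3*x - 5)*(7*x - 5)*(x + 9)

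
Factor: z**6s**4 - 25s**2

s**2(z**3s + 5)(z**3s - 5)

Factor out s**2 first: what remains is z**6s**2 - 25.
Recognize a difference of squares with the parts z**3s and 5.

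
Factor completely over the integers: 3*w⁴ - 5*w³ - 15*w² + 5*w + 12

Trying the rational-root candidates, w = 3 is a root, giving the factor (w - 3) and quotient 3*w³ + 4*w² - 3*w - 4.
Then w = 1 is a root, so (w - 1) divides it; the quotient is 3*w² + 7*w + 4.
The remaining quadratic factors as (3*w + 4)(w + 1).

(3*w + 4)*(w + 1)*(w - 1)*(w - 3)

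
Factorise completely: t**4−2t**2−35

(t**2+5)(t**2−7)

Substitute u = t**2 to get a quadratic in u, then factor.
t**2−7 is irreducible over ℤ (7 is not a perfect square).
t**2+5 is irreducible over ℤ (always positive, so no real roots).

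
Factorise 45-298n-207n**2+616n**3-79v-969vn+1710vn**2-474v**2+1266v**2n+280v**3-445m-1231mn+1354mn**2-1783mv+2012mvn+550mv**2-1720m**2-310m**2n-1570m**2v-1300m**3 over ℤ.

Group: 10m(-130m**2+25mv+73mn-107m+20v**2+79vn-41v+77n**2-74n+9) + (14v+8n+5)(-130m**2+25mv+73mn-107m+20v**2+79vn-41v+77n**2-74n+9); both groups contain (-130m**2+25mv+73mn-107m+20v**2+79vn-41v+77n**2-74n+9), so (10m+14v+8n+5) is a factor with cofactor -130m**2+25mv+73mn-107m+20v**2+79vn-41v+77n**2-74n+9.
The cofactor groups again: -130m**2+25mv+73mn-107m+20v**2+79vn-41v+77n**2-74n+9 = -10m(13m+4v+7n-1) + (5v+11n-9)(13m+4v+7n-1); both groups contain (13m+4v+7n-1), giving -(10m-5v-11n+9)(13m+4v+7n-1).

-(10m+14v+8n+5)(10m-5v-11n+9)(13m+4v+7n-1)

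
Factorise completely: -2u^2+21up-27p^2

Group: -2u(u-9p) + 3p(u-9p); both groups contain (u-9p).

-(2u-3p)(u-9p)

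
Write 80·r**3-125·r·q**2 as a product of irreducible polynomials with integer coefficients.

5·r·(4·r-5·q)·(4·r+5·q)

Every term has a factor of 5·r. Then 16·r**2-25·q**2 = (4·r)² − (5·q)².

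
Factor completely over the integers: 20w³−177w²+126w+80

By the rational root theorem, w = 8 is a root, so (w−8) divides it; the quotient is 20w²−17w−10.
The remaining quadratic factors as (4w−5)(5w+2).

(4w−5)(5w+2)(w−8)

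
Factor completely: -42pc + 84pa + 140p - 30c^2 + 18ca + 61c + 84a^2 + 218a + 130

Group: -14p(3c - 6a - 10) + (-10c - 14a - 13)(3c - 6a - 10); both groups contain (3c - 6a - 10).

-(3c - 6a - 10)(14p + 10c + 14a + 13)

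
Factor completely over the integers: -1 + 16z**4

(2z + 1)(2z - 1)(4z**2 + 1)

Difference of squares twice: with A = 2z and B = 1, A⁴ − B⁴ = (A² − B²)(A² + B²), and A² − B² factors again.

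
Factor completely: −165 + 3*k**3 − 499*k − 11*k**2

(3*k + 1)*(k + 11)*(k − 15)

By the rational root theorem, k = −11 is a root, giving the factor (k + 11) and quotient 3*k**2 − 44*k − 15.
The remaining quadratic factors as (k − 15)(3*k + 1).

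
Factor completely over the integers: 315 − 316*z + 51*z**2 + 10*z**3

(2*z − 5)*(5*z − 7)*(z + 9)

Trying the rational-root candidates, z = 5/2 is a root, giving the factor (2*z − 5) and quotient 5*z**2 + 38*z − 63.
The remaining quadratic factors as (z + 9)(5*z − 7).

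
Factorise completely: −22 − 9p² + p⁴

Substitute u = p² to get a quadratic in u, then factor.
p² + 2 is irreducible over ℤ (always positive, so no real roots).
p² − 11 is irreducible over ℤ (11 is not a perfect square).

(p² + 2)(p² − 11)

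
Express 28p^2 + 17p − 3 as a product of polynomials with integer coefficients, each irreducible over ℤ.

Need a pair with product 28·(−3) = −84 and sum 17: that's −4 and 21.
Split the middle term: 28p^2 − 4p + 21p − 3 = 4p(7p − 1) + 3(7p − 1).

(4p + 3)(7p − 1)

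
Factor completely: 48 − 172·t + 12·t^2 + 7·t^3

(7·t − 2)·(t + 6)·(t − 4)

Trying the rational-root candidates, t = 4 is a root, so (t − 4) is a factor; dividing leaves 7·t^2 + 40·t − 12.
The remaining quadratic factors as (t + 6)(7·t − 2).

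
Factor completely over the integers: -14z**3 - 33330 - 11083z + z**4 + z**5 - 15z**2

Testing divisors of the constant over divisors of the leading coefficient, z = -10 is a root, so (z + 10) divides it; the quotient is z**4 - 9z**3 + 76z**2 - 775z - 3333.
Then z = -3 is a root, so (z + 3) divides it; the quotient is z**3 - 12z**2 + 112z - 1111.
Next, z = 11 is a root, so (z - 11) divides it; the quotient is z**2 - z + 101.
The quadratic z**2 - z + 101 has discriminant -403 < 0 and is irreducible over ℤ.

(z + 10)(z + 3)(z - 11)(z**2 - z + 101)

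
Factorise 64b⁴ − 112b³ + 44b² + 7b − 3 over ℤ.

(4b + 1)(4b − 1)(4b − 3)(b − 1)

Testing divisors of the constant over divisors of the leading coefficient, b = −1/4 is a root, so (4b + 1) divides it; the quotient is 16b³ − 32b² + 19b − 3.
Then b = 1 is a root, so (b − 1) divides it; the quotient is 16b² − 16b + 3.
The remaining quadratic factors as (4b − 3)(4b − 1).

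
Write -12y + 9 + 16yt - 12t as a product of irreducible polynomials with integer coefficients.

Group as (16yt - 12y) + (-12t + 9) = 4y(4t - 3) - 3(4t - 3).
Both groups share the factor (4t - 3).

(4t - 3)(4y - 3)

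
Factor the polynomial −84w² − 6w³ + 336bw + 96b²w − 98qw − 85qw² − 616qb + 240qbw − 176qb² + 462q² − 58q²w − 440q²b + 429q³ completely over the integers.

(3q − 4b + w)(11q − 6w)(13q + 4b + w + 14)

Group: 13q(33q² − 44qb − 7qw + 24bw − 6w²) + (4b + w + 14)(33q² − 44qb − 7qw + 24bw − 6w²); both groups contain (33q² − 44qb − 7qw + 24bw − 6w²), so (13q + 4b + w + 14) is a factor with cofactor 33q² − 44qb − 7qw + 24bw − 6w².
The cofactor groups again: 33q² − 44qb − 7qw + 24bw − 6w² = 11q(3q − 4b + w) − 6w(3q − 4b + w); both groups contain (3q − 4b + w), giving (11q − 6w)(3q − 4b + w).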